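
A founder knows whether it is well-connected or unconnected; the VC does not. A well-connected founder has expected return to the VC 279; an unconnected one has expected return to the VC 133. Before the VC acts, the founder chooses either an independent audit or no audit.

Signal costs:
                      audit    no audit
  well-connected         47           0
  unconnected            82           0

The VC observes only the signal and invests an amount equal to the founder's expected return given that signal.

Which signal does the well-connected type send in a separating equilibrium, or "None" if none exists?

None

Try well-connected → audit, unconnected → no audit:
  If types separate, audit earns payment 279 and no audit earns 133.
  Well-connected: audit gives 279 − 47 = 232; no audit gives 133 − 0 = 133. No deviation. ✓
  Unconnected: no audit gives 133 − 0 = 133; audit gives 279 − 82 = 197. Would deviate. ✗
Try well-connected → no audit, unconnected → audit:
  If types separate, no audit earns payment 279 and audit earns 133.
  Well-connected: no audit gives 279 − 0 = 279; audit gives 133 − 47 = 86. No deviation. ✓
  Unconnected: audit gives 133 − 82 = 51; no audit gives 279 − 0 = 279. Would deviate. ✗
Neither assignment is incentive-compatible.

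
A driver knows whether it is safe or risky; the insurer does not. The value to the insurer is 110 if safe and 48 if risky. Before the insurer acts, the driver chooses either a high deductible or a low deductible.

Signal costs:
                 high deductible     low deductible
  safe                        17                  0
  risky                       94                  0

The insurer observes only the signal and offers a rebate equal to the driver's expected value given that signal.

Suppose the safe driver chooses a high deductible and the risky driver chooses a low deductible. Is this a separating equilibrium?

Yes

If types separate, high deductible earns payment 110 and low deductible earns 48.
Safe: high deductible gives 110 − 17 = 93; low deductible gives 48 − 0 = 48. No deviation. ✓
Risky: low deductible gives 48 − 0 = 48; high deductible gives 110 − 94 = 16. No deviation. ✓
Both incentive constraints hold.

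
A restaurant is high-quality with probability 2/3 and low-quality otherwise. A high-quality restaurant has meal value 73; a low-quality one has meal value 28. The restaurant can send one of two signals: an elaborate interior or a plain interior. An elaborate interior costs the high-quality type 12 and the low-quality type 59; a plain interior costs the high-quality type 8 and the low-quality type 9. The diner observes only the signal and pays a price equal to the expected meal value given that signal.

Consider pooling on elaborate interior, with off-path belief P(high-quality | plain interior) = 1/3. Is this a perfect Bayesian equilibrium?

On the equilibrium path (elaborate interior) the diner holds the prior 2/3 and pays 2/3·73 + 1/3·28 = 58. Off-path (plain interior) belief 1/3 gives 1/3·73 + 2/3·28 = 43.
High-quality: elaborate interior gives 58 − 12 = 46; plain interior gives 43 − 8 = 35. Stays. ✓
Low-quality: elaborate interior gives 58 − 59 = -1; plain interior gives 43 − 9 = 34. Deviates. ✗

No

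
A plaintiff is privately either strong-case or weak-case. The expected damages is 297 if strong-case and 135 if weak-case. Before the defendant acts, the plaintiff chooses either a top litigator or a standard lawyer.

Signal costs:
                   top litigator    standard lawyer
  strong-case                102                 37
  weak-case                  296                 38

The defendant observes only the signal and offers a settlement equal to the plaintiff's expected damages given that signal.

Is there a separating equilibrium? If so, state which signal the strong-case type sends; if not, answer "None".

Try strong-case → top litigator, weak-case → standard lawyer:
  If types separate, top litigator earns payment 297 and standard lawyer earns 135.
  Strong-case: top litigator gives 297 − 102 = 195; standard lawyer gives 135 − 37 = 98. No deviation. ✓
  Weak-case: standard lawyer gives 135 − 38 = 97; top litigator gives 297 − 296 = 1. No deviation. ✓
Both hold — the strong-case type sends top litigator.

top litigator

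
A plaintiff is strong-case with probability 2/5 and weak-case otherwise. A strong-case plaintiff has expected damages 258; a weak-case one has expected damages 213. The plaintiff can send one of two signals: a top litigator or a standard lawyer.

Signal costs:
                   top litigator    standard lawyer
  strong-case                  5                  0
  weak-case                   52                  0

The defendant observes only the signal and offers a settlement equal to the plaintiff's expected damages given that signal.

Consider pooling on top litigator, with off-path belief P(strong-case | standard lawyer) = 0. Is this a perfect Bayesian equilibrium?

No

At the pooled signal (top litigator) the defendant holds the prior 2/5 and pays 2/5·258 + 3/5·213 = 231. Off-path (standard lawyer) belief 0 gives 0·258 + 1·213 = 213.
Strong-case: top litigator gives 231 − 5 = 226; standard lawyer gives 213 − 0 = 213. Stays. ✓
Weak-case: top litigator gives 231 − 52 = 179; standard lawyer gives 213 − 0 = 213. Deviates. ✗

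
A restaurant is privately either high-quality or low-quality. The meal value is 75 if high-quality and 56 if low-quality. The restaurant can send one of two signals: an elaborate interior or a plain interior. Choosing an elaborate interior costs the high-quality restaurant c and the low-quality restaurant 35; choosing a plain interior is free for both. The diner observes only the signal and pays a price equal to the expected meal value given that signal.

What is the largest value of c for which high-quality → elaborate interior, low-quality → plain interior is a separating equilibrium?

Under separation: elaborate interior → high-quality (pays 75); plain interior → low-quality (pays 56).
Low-quality: 56 − 0 = 56 ≥ 75 − 35 = 40. Holds regardless of c. ✓
High-quality: 75 − c ≥ 56 − 0, so c ≤ 75 − 56 = 19.

19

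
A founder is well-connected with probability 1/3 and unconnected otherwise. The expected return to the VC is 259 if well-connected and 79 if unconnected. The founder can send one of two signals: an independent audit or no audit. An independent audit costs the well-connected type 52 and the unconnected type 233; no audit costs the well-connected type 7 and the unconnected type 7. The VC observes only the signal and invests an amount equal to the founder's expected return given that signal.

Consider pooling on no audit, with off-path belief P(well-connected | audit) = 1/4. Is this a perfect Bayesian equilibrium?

At the pooled signal (no audit) the VC holds the prior 1/3 and pays 1/3·259 + 2/3·79 = 139. Off-path (audit) belief 1/4 gives 1/4·259 + 3/4·79 = 124.
Well-connected: no audit gives 139 − 7 = 132; audit gives 124 − 52 = 72. Stays. ✓
Unconnected: no audit gives 139 − 7 = 132; audit gives 124 − 233 = -109. Stays. ✓

Yes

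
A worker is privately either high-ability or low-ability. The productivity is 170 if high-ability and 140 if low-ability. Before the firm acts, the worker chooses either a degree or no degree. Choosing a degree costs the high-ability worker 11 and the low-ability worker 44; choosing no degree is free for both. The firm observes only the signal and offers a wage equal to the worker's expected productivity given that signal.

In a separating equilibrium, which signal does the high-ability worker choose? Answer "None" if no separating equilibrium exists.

Try high-ability → degree, low-ability → no degree:
  Under separation the firm infers type exactly: degree → high-ability (pays 170), no degree → low-ability (pays 140).
  High-ability: degree gives 170 − 11 = 159; no degree gives 140 − 0 = 140. No deviation. ✓
  Low-ability: no degree gives 140 − 0 = 140; degree gives 170 − 44 = 126. No deviation. ✓
Both hold — the high-ability type sends degree.

degree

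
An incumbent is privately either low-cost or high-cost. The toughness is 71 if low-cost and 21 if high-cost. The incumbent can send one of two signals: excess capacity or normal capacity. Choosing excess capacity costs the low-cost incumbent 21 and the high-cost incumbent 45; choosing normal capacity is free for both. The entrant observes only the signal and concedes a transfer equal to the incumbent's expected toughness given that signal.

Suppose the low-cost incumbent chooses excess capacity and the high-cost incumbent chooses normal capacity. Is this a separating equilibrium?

Under separation the entrant infers type exactly: excess capacity → low-cost (pays 71), normal capacity → high-cost (pays 21).
Low-cost: excess capacity gives 71 − 21 = 50; normal capacity gives 21 − 0 = 21. No deviation. ✓
High-cost: normal capacity gives 21 − 0 = 21; excess capacity gives 71 − 45 = 26. Would deviate. ✗

No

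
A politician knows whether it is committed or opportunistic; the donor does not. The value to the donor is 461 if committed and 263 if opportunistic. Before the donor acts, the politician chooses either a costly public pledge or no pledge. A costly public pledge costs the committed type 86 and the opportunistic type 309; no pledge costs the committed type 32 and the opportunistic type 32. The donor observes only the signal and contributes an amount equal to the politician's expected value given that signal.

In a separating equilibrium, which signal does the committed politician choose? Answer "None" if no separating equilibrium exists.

pledge

Try committed → pledge, opportunistic → no pledge:
  Under separation the donor infers type exactly: pledge → committed (pays 461), no pledge → opportunistic (pays 263).
  Committed: pledge gives 461 − 86 = 375; no pledge gives 263 − 32 = 231. No deviation. ✓
  Opportunistic: no pledge gives 263 − 32 = 231; pledge gives 461 − 309 = 152. No deviation. ✓
Both hold — the committed type sends pledge.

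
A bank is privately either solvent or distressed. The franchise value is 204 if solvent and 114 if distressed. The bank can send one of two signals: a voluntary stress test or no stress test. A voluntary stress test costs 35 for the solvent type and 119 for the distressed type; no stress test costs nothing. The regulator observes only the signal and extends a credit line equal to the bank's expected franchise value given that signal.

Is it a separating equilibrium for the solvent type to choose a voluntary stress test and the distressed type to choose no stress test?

Yes

If types separate, stress test earns payment 204 and no stress test earns 114.
Solvent: stress test gives 204 − 35 = 169; no stress test gives 114 − 0 = 114. No deviation. ✓
Distressed: no stress test gives 114 − 0 = 114; stress test gives 204 − 119 = 85. No deviation. ✓
Both incentive constraints hold.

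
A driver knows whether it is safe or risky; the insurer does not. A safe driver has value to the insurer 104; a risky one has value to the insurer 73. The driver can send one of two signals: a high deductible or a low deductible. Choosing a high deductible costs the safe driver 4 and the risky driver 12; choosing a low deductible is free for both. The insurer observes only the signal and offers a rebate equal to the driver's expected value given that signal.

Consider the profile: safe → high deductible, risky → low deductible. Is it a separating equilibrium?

No

If types separate, high deductible earns payment 104 and low deductible earns 73.
Safe: high deductible gives 104 − 4 = 100; low deductible gives 73 − 0 = 73. No deviation. ✓
Risky: low deductible gives 73 − 0 = 73; high deductible gives 104 − 12 = 92. Would deviate. ✗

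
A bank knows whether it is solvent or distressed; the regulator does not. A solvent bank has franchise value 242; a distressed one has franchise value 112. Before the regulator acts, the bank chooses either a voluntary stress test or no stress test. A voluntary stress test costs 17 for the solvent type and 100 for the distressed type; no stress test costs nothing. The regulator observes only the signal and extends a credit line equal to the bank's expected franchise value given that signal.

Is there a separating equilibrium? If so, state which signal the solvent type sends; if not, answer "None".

None

Try solvent → stress test, distressed → no stress test:
  If types separate, stress test earns payment 242 and no stress test earns 112.
  Solvent: stress test gives 242 − 17 = 225; no stress test gives 112 − 0 = 112. No deviation. ✓
  Distressed: no stress test gives 112 − 0 = 112; stress test gives 242 − 100 = 142. Would deviate. ✗
Try solvent → no stress test, distressed → stress test:
  If types separate, no stress test earns payment 242 and stress test earns 112.
  Solvent: no stress test gives 242 − 0 = 242; stress test gives 112 − 17 = 95. No deviation. ✓
  Distressed: stress test gives 112 − 100 = 12; no stress test gives 242 − 0 = 242. Would deviate. ✗
Neither assignment is incentive-compatible.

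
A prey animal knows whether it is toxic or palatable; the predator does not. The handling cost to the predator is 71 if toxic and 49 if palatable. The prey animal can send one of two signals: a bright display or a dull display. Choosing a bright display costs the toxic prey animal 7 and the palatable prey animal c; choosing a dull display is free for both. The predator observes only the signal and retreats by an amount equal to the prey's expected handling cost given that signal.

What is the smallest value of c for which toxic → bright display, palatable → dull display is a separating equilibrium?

22

Under separation: bright display → toxic (pays 71); dull display → palatable (pays 49).
Toxic: 71 − 7 = 64 ≥ 49 − 0 = 49. Holds regardless of c. ✓
Palatable: 49 − 0 ≥ 71 − c, so c ≥ 71 − 49 = 22.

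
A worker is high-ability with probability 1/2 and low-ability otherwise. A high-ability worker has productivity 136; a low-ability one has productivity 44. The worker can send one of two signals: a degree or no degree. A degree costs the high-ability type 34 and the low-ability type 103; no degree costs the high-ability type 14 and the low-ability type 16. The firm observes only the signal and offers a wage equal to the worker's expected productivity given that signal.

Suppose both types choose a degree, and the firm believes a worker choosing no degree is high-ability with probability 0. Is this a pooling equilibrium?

No

At the pooled signal (degree) the firm holds the prior 1/2 and pays 1/2·136 + 1/2·44 = 90. Off-path (no degree) belief 0 gives 0·136 + 1·44 = 44.
High-ability: degree gives 90 − 34 = 56; no degree gives 44 − 14 = 30. Stays. ✓
Low-ability: degree gives 90 − 103 = -13; no degree gives 44 − 16 = 28. Deviates. ✗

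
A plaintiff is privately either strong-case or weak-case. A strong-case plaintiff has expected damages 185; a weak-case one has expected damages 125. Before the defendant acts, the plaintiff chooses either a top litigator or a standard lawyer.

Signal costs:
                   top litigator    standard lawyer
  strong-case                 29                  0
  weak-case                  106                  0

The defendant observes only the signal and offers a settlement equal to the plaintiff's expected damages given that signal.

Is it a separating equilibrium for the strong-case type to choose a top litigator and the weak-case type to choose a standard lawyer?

If types separate, top litigator earns payment 185 and standard lawyer earns 125.
Strong-case: top litigator gives 185 − 29 = 156; standard lawyer gives 125 − 0 = 125. No deviation. ✓
Weak-case: standard lawyer gives 125 − 0 = 125; top litigator gives 185 − 106 = 79. No deviation. ✓
Both incentive constraints hold.

Yes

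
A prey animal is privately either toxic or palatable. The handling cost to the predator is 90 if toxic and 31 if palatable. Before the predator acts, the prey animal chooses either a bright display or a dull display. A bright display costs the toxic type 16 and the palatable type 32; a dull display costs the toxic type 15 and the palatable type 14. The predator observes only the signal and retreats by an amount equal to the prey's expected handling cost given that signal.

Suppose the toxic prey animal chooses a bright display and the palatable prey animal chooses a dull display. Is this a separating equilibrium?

No

If types separate, bright display earns payment 90 and dull display earns 31.
Toxic: bright display gives 90 − 16 = 74; dull display gives 31 − 15 = 16. No deviation. ✓
Palatable: dull display gives 31 − 14 = 17; bright display gives 90 − 32 = 58. Would deviate. ✗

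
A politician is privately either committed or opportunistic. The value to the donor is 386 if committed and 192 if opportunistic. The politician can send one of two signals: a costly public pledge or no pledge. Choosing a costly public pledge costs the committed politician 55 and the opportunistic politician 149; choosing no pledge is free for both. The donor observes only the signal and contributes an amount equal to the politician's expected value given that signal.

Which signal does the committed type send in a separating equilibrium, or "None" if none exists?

None

Try committed → pledge, opportunistic → no pledge:
  Under separation the donor infers type exactly: pledge → committed (pays 386), no pledge → opportunistic (pays 192).
  Committed: pledge gives 386 − 55 = 331; no pledge gives 192 − 0 = 192. No deviation. ✓
  Opportunistic: no pledge gives 192 − 0 = 192; pledge gives 386 − 149 = 237. Would deviate. ✗
Try committed → no pledge, opportunistic → pledge:
  Under separation the donor infers type exactly: no pledge → committed (pays 386), pledge → opportunistic (pays 192).
  Committed: no pledge gives 386 − 0 = 386; pledge gives 192 − 55 = 137. No deviation. ✓
  Opportunistic: pledge gives 192 − 149 = 43; no pledge gives 386 − 0 = 386. Would deviate. ✗
Neither assignment is incentive-compatible.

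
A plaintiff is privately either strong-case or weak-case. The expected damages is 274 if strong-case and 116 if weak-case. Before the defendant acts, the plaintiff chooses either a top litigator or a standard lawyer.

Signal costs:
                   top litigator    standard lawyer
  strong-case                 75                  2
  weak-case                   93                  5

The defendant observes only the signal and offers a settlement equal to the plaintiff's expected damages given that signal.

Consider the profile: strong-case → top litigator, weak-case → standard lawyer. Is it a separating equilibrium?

No

If types separate, top litigator earns payment 274 and standard lawyer earns 116.
Strong-case: top litigator gives 274 − 75 = 199; standard lawyer gives 116 − 2 = 114. No deviation. ✓
Weak-case: standard lawyer gives 116 − 5 = 111; top litigator gives 274 − 93 = 181. Would deviate. ✗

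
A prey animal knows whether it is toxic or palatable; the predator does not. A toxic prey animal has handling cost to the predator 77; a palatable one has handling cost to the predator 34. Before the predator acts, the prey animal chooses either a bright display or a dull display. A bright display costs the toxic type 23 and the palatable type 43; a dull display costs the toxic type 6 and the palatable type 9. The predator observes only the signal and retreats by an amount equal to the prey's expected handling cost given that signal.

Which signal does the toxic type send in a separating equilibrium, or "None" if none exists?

None

Try toxic → bright display, palatable → dull display:
  Under separation the predator infers type exactly: bright display → toxic (pays 77), dull display → palatable (pays 34).
  Toxic: bright display gives 77 − 23 = 54; dull display gives 34 − 6 = 28. No deviation. ✓
  Palatable: dull display gives 34 − 9 = 25; bright display gives 77 − 43 = 34. Would deviate. ✗
Try toxic → dull display, palatable → bright display:
  Under separation the predator infers type exactly: dull display → toxic (pays 77), bright display → palatable (pays 34).
  Toxic: dull display gives 77 − 6 = 71; bright display gives 34 − 23 = 11. No deviation. ✓
  Palatable: bright display gives 34 − 43 = -9; dull display gives 77 − 9 = 68. Would deviate. ✗
Neither assignment is incentive-compatible.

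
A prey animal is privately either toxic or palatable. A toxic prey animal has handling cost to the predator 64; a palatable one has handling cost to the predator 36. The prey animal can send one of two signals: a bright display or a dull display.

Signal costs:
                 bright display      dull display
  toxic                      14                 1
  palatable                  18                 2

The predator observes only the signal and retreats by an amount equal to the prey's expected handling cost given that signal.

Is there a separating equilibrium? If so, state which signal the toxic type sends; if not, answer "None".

None

Try toxic → bright display, palatable → dull display:
  Under separation the predator infers type exactly: bright display → toxic (pays 64), dull display → palatable (pays 36).
  Toxic: bright display gives 64 − 14 = 50; dull display gives 36 − 1 = 35. No deviation. ✓
  Palatable: dull display gives 36 − 2 = 34; bright display gives 64 − 18 = 46. Would deviate. ✗
Try toxic → dull display, palatable → bright display:
  Under separation the predator infers type exactly: dull display → toxic (pays 64), bright display → palatable (pays 36).
  Toxic: dull display gives 64 − 1 = 63; bright display gives 36 − 14 = 22. No deviation. ✓
  Palatable: bright display gives 36 − 18 = 18; dull display gives 64 − 2 = 62. Would deviate. ✗
Neither assignment is incentive-compatible.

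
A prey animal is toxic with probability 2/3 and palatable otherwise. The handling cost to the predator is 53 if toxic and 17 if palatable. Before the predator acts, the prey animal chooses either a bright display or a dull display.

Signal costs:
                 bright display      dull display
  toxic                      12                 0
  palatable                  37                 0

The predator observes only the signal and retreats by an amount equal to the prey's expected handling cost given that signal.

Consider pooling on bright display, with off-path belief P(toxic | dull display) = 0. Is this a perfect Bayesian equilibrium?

At the pooled signal (bright display) the predator holds the prior 2/3 and pays 2/3·53 + 1/3·17 = 41. Off-path (dull display) belief 0 gives 0·53 + 1·17 = 17.
Toxic: bright display gives 41 − 12 = 29; dull display gives 17 − 0 = 17. Stays. ✓
Palatable: bright display gives 41 − 37 = 4; dull display gives 17 − 0 = 17. Deviates. ✗

No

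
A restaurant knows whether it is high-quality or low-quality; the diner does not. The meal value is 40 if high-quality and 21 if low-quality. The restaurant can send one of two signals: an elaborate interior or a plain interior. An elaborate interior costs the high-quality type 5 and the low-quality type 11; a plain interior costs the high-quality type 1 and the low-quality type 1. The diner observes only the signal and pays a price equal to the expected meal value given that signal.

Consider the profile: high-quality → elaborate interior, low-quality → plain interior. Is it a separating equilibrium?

No

Under separation the diner infers type exactly: elaborate interior → high-quality (pays 40), plain interior → low-quality (pays 21).
High-quality: elaborate interior gives 40 − 5 = 35; plain interior gives 21 − 1 = 20. No deviation. ✓
Low-quality: plain interior gives 21 − 1 = 20; elaborate interior gives 40 − 11 = 29. Would deviate. ✗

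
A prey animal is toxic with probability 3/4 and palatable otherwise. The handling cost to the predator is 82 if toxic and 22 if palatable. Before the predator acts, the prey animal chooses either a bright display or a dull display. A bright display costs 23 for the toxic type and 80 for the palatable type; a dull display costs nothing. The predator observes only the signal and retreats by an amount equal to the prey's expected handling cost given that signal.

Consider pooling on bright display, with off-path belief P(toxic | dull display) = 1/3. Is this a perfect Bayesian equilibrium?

At the pooled signal (bright display) the predator holds the prior 3/4 and pays 3/4·82 + 1/4·22 = 67. Off-path (dull display) belief 1/3 gives 1/3·82 + 2/3·22 = 42.
Toxic: bright display gives 67 − 23 = 44; dull display gives 42 − 0 = 42. Stays. ✓
Palatable: bright display gives 67 − 80 = -13; dull display gives 42 − 0 = 42. Deviates. ✗

No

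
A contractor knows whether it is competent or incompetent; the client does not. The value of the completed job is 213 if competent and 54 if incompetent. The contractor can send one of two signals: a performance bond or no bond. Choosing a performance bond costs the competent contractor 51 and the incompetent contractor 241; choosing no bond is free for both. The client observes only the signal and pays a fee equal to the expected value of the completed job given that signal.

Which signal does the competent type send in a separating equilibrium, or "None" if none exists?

Try competent → bond, incompetent → no bond:
  Under separation the client infers type exactly: bond → competent (pays 213), no bond → incompetent (pays 54).
  Competent: bond gives 213 − 51 = 162; no bond gives 54 − 0 = 54. No deviation. ✓
  Incompetent: no bond gives 54 − 0 = 54; bond gives 213 − 241 = -28. No deviation. ✓
Both hold — the competent type sends bond.

bond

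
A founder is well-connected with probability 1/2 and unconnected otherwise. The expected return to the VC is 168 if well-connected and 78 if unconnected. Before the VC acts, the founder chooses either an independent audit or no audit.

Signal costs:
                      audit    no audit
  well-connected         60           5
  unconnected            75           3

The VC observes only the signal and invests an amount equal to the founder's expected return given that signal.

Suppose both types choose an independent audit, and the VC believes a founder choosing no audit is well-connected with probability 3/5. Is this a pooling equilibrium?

At the pooled signal (audit) the VC holds the prior 1/2 and pays 1/2·168 + 1/2·78 = 123. Off-path (no audit) belief 3/5 gives 3/5·168 + 2/5·78 = 132.
Well-connected: audit gives 123 − 60 = 63; no audit gives 132 − 5 = 127. Deviates. ✗
Unconnected: audit gives 123 − 75 = 48; no audit gives 132 − 3 = 129. Deviates. ✗

No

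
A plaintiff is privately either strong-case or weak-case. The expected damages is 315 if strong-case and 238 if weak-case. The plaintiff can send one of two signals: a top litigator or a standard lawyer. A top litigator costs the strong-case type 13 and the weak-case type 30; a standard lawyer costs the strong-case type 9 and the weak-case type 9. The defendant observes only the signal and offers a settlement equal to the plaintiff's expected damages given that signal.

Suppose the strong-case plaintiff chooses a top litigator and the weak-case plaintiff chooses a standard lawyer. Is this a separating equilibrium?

No

Under separation the defendant infers type exactly: top litigator → strong-case (pays 315), standard lawyer → weak-case (pays 238).
Strong-case: top litigator gives 315 − 13 = 302; standard lawyer gives 238 − 9 = 229. No deviation. ✓
Weak-case: standard lawyer gives 238 − 9 = 229; top litigator gives 315 − 30 = 285. Would deviate. ✗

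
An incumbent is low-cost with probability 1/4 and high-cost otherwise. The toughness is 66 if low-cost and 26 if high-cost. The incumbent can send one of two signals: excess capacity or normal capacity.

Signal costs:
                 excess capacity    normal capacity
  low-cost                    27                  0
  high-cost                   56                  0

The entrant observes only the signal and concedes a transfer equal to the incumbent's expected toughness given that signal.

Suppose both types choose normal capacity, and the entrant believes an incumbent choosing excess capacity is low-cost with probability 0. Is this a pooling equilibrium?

Yes

On the equilibrium path (normal capacity) the entrant holds the prior 1/4 and pays 1/4·66 + 3/4·26 = 36. Off-path (excess capacity) belief 0 gives 0·66 + 1·26 = 26.
Low-cost: normal capacity gives 36 − 0 = 36; excess capacity gives 26 − 27 = -1. Stays. ✓
High-cost: normal capacity gives 36 − 0 = 36; excess capacity gives 26 − 56 = -30. Stays. ✓
Beliefs are Bayes-consistent on-path and both types best-respond.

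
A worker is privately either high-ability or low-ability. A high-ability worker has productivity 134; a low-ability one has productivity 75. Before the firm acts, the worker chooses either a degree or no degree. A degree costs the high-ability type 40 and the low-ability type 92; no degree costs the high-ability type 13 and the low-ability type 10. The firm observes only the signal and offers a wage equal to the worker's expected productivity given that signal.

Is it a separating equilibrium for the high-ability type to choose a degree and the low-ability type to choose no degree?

If types separate, degree earns payment 134 and no degree earns 75.
High-ability: degree gives 134 − 40 = 94; no degree gives 75 − 13 = 62. No deviation. ✓
Low-ability: no degree gives 75 − 10 = 65; degree gives 134 − 92 = 42. No deviation. ✓
Neither type gains from mimicking the other.

Yes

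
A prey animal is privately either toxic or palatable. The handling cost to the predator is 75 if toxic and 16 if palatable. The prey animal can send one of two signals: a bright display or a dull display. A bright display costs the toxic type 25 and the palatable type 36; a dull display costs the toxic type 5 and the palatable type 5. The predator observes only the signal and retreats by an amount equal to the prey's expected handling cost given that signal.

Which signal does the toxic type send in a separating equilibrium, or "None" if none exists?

None

Try toxic → bright display, palatable → dull display:
  If types separate, bright display earns payment 75 and dull display earns 16.
  Toxic: bright display gives 75 − 25 = 50; dull display gives 16 − 5 = 11. No deviation. ✓
  Palatable: dull display gives 16 − 5 = 11; bright display gives 75 − 36 = 39. Would deviate. ✗
Try toxic → dull display, palatable → bright display:
  If types separate, dull display earns payment 75 and bright display earns 16.
  Toxic: dull display gives 75 − 5 = 70; bright display gives 16 − 25 = -9. No deviation. ✓
  Palatable: bright display gives 16 − 36 = -20; dull display gives 75 − 5 = 70. Would deviate. ✗
Neither assignment is incentive-compatible.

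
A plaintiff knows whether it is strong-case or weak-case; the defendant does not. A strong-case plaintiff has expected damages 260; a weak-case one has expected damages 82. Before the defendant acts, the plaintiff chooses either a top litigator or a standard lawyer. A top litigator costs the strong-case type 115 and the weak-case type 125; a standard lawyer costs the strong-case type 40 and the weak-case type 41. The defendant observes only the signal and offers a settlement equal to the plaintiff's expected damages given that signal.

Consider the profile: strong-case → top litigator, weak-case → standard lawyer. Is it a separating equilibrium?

No

Under separation the defendant infers type exactly: top litigator → strong-case (pays 260), standard lawyer → weak-case (pays 82).
Strong-case: top litigator gives 260 − 115 = 145; standard lawyer gives 82 − 40 = 42. No deviation. ✓
Weak-case: standard lawyer gives 82 − 41 = 41; top litigator gives 260 − 125 = 135. Would deviate. ✗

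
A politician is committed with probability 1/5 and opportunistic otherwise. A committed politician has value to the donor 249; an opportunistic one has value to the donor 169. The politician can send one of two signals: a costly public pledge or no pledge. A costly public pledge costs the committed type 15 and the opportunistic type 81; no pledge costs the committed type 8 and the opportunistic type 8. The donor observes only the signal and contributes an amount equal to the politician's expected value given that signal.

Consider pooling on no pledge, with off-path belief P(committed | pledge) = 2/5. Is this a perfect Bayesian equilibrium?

No

At the pooled signal (no pledge) the donor holds the prior 1/5 and pays 1/5·249 + 4/5·169 = 185. Off-path (pledge) belief 2/5 gives 2/5·249 + 3/5·169 = 201.
Committed: no pledge gives 185 − 8 = 177; pledge gives 201 − 15 = 186. Deviates. ✗
Opportunistic: no pledge gives 185 − 8 = 177; pledge gives 201 − 81 = 120. Stays. ✓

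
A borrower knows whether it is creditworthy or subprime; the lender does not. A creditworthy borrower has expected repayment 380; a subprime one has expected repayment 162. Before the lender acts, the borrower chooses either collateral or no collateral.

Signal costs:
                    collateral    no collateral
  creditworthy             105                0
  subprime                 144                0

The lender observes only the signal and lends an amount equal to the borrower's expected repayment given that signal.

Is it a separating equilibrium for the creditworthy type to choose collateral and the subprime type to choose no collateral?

If types separate, collateral earns payment 380 and no collateral earns 162.
Creditworthy: collateral gives 380 − 105 = 275; no collateral gives 162 − 0 = 162. No deviation. ✓
Subprime: no collateral gives 162 − 0 = 162; collateral gives 380 − 144 = 236. Would deviate. ✗

No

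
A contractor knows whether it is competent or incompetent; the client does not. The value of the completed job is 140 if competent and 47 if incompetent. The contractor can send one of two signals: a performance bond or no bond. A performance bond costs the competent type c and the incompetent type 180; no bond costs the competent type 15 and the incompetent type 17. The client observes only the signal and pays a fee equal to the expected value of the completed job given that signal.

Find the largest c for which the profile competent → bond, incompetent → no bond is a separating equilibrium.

Under separation: bond → competent (pays 140); no bond → incompetent (pays 47).
Incompetent: 47 − 17 = 30 ≥ 140 − 180 = -40. Holds regardless of c. ✓
Competent: 140 − c ≥ 47 − 15, so c ≤ 140 − 32 = 108.

108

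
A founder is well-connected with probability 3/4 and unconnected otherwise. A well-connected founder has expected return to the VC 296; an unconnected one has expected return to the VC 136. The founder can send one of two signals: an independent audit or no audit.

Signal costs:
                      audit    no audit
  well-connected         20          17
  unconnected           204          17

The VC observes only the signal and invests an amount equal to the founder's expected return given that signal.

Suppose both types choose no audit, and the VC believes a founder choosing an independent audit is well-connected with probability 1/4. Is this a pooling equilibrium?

At the pooled signal (no audit) the VC holds the prior 3/4 and pays 3/4·296 + 1/4·136 = 256. Off-path (audit) belief 1/4 gives 1/4·296 + 3/4·136 = 176.
Well-connected: no audit gives 256 − 17 = 239; audit gives 176 − 20 = 156. Stays. ✓
Unconnected: no audit gives 256 − 17 = 239; audit gives 176 − 204 = -28. Stays. ✓

Yes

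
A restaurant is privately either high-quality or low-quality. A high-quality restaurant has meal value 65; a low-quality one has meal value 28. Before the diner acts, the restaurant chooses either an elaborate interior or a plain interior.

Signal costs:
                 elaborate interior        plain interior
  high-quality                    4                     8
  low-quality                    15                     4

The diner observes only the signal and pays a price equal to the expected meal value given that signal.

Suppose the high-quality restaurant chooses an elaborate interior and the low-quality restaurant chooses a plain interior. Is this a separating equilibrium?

No

Under separation the diner infers type exactly: elaborate interior → high-quality (pays 65), plain interior → low-quality (pays 28).
High-quality: elaborate interior gives 65 − 4 = 61; plain interior gives 28 − 8 = 20. No deviation. ✓
Low-quality: plain interior gives 28 − 4 = 24; elaborate interior gives 65 − 15 = 50. Would deviate. ✗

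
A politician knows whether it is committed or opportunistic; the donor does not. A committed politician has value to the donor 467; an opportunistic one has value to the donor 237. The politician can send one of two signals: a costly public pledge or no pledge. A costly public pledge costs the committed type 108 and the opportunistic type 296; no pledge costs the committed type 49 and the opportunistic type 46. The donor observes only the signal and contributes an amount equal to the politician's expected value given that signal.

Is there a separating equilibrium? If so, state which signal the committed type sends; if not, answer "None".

Try committed → pledge, opportunistic → no pledge:
  Under separation the donor infers type exactly: pledge → committed (pays 467), no pledge → opportunistic (pays 237).
  Committed: pledge gives 467 − 108 = 359; no pledge gives 237 − 49 = 188. No deviation. ✓
  Opportunistic: no pledge gives 237 − 46 = 191; pledge gives 467 − 296 = 171. No deviation. ✓
Both hold — the committed type sends pledge.

pledge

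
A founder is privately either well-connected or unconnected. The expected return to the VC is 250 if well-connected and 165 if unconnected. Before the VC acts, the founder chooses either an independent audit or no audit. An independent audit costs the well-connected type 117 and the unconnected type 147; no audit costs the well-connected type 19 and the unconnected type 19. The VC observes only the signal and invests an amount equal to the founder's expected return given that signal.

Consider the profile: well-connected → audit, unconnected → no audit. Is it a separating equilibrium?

If types separate, audit earns payment 250 and no audit earns 165.
Well-connected: audit gives 250 − 117 = 133; no audit gives 165 − 19 = 146. Would deviate. ✗
Unconnected: no audit gives 165 − 19 = 146; audit gives 250 − 147 = 103. No deviation. ✓

No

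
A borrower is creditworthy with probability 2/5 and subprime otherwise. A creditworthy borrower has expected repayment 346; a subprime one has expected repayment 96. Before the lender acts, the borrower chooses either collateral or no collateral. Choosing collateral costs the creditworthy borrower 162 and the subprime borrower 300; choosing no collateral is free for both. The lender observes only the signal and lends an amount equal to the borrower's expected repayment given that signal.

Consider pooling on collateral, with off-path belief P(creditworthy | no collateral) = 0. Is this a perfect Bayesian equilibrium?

No

At the pooled signal (collateral) the lender holds the prior 2/5 and pays 2/5·346 + 3/5·96 = 196. Off-path (no collateral) belief 0 gives 0·346 + 1·96 = 96.
Creditworthy: collateral gives 196 − 162 = 34; no collateral gives 96 − 0 = 96. Deviates. ✗
Subprime: collateral gives 196 − 300 = -104; no collateral gives 96 − 0 = 96. Deviates. ✗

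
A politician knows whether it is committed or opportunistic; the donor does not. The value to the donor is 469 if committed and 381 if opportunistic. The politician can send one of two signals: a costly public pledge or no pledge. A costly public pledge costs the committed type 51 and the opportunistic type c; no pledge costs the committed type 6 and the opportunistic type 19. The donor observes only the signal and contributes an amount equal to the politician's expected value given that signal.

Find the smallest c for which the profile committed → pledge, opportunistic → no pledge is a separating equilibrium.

107

Under separation: pledge → committed (pays 469); no pledge → opportunistic (pays 381).
Committed: 469 − 51 = 418 ≥ 381 − 6 = 375. Holds regardless of c. ✓
Opportunistic: 381 − 19 ≥ 469 − c, so c ≥ 469 − 362 = 107.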